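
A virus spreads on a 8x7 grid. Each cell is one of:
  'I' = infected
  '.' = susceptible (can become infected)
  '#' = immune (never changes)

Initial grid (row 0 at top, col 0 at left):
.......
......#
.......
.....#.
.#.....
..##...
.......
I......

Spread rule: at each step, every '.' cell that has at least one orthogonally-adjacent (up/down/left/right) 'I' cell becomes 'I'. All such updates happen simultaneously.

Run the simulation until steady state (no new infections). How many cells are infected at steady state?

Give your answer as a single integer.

Step 0 (initial): 1 infected
Step 1: +2 new -> 3 infected
Step 2: +3 new -> 6 infected
Step 3: +4 new -> 10 infected
Step 4: +3 new -> 13 infected
Step 5: +4 new -> 17 infected
Step 6: +6 new -> 23 infected
Step 7: +8 new -> 31 infected
Step 8: +7 new -> 38 infected
Step 9: +4 new -> 42 infected
Step 10: +4 new -> 46 infected
Step 11: +3 new -> 49 infected
Step 12: +1 new -> 50 infected
Step 13: +1 new -> 51 infected
Step 14: +0 new -> 51 infected

Answer: 51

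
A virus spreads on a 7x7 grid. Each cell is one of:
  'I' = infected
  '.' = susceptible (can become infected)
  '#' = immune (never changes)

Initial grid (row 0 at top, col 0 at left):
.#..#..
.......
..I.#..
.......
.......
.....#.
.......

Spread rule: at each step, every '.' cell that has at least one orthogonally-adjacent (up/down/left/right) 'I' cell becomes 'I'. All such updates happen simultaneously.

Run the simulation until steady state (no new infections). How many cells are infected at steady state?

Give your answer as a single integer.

Answer: 45

Derivation:
Step 0 (initial): 1 infected
Step 1: +4 new -> 5 infected
Step 2: +7 new -> 12 infected
Step 3: +8 new -> 20 infected
Step 4: +8 new -> 28 infected
Step 5: +9 new -> 37 infected
Step 6: +5 new -> 42 infected
Step 7: +2 new -> 44 infected
Step 8: +1 new -> 45 infected
Step 9: +0 new -> 45 infected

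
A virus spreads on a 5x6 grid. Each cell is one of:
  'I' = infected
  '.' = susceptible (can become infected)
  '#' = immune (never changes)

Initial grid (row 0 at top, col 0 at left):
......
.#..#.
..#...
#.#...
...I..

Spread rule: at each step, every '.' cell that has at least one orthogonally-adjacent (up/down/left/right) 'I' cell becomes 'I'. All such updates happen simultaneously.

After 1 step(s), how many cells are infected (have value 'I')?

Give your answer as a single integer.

Step 0 (initial): 1 infected
Step 1: +3 new -> 4 infected

Answer: 4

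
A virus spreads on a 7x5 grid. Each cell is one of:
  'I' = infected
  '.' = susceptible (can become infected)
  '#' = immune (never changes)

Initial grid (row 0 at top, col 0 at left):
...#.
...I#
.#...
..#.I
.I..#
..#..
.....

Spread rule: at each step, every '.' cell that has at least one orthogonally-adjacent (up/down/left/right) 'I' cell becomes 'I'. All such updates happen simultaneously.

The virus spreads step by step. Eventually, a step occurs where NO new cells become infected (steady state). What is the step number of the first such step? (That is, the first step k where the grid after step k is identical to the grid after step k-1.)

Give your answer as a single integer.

Step 0 (initial): 3 infected
Step 1: +8 new -> 11 infected
Step 2: +7 new -> 18 infected
Step 3: +6 new -> 24 infected
Step 4: +3 new -> 27 infected
Step 5: +1 new -> 28 infected
Step 6: +0 new -> 28 infected

Answer: 6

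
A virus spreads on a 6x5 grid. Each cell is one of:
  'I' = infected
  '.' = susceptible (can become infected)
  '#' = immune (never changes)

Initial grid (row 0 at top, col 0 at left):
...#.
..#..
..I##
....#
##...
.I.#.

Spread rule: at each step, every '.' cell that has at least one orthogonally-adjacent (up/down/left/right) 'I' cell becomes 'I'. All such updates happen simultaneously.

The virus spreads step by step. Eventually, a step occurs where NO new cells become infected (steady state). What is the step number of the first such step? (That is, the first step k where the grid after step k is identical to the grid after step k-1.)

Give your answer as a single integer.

Step 0 (initial): 2 infected
Step 1: +4 new -> 6 infected
Step 2: +5 new -> 11 infected
Step 3: +4 new -> 15 infected
Step 4: +3 new -> 18 infected
Step 5: +1 new -> 19 infected
Step 6: +0 new -> 19 infected

Answer: 6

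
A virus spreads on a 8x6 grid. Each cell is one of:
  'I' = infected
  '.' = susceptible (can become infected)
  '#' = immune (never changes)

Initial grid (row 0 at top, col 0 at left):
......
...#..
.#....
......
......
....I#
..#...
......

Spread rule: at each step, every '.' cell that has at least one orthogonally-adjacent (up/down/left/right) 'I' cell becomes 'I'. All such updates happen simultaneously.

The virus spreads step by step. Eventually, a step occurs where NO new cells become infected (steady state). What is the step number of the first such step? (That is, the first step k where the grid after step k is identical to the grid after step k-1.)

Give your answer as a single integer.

Answer: 10

Derivation:
Step 0 (initial): 1 infected
Step 1: +3 new -> 4 infected
Step 2: +7 new -> 11 infected
Step 3: +7 new -> 18 infected
Step 4: +8 new -> 26 infected
Step 5: +7 new -> 33 infected
Step 6: +5 new -> 38 infected
Step 7: +3 new -> 41 infected
Step 8: +2 new -> 43 infected
Step 9: +1 new -> 44 infected
Step 10: +0 new -> 44 infected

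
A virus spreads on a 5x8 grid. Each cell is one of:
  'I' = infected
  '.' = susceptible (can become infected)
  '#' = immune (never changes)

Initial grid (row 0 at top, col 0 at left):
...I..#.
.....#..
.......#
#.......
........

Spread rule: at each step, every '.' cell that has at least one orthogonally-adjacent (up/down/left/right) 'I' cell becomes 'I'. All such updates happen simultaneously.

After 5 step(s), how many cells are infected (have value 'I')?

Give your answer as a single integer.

Answer: 26

Derivation:
Step 0 (initial): 1 infected
Step 1: +3 new -> 4 infected
Step 2: +5 new -> 9 infected
Step 3: +5 new -> 14 infected
Step 4: +6 new -> 20 infected
Step 5: +6 new -> 26 infected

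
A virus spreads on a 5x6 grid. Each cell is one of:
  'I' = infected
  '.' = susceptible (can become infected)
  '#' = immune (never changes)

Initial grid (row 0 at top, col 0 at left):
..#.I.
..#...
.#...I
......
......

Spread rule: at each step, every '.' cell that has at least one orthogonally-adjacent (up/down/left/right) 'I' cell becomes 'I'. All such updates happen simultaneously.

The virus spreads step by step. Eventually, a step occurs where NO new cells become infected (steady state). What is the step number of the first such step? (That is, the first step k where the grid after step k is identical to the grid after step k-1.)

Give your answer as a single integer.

Step 0 (initial): 2 infected
Step 1: +6 new -> 8 infected
Step 2: +4 new -> 12 infected
Step 3: +3 new -> 15 infected
Step 4: +2 new -> 17 infected
Step 5: +2 new -> 19 infected
Step 6: +2 new -> 21 infected
Step 7: +2 new -> 23 infected
Step 8: +1 new -> 24 infected
Step 9: +2 new -> 26 infected
Step 10: +1 new -> 27 infected
Step 11: +0 new -> 27 infected

Answer: 11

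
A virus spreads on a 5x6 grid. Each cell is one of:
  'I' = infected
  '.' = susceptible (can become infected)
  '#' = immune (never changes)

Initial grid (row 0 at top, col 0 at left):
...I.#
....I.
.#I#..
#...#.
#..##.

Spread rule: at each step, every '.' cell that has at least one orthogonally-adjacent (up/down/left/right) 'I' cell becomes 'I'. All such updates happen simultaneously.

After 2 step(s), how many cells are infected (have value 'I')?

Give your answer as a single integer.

Step 0 (initial): 3 infected
Step 1: +7 new -> 10 infected
Step 2: +6 new -> 16 infected

Answer: 16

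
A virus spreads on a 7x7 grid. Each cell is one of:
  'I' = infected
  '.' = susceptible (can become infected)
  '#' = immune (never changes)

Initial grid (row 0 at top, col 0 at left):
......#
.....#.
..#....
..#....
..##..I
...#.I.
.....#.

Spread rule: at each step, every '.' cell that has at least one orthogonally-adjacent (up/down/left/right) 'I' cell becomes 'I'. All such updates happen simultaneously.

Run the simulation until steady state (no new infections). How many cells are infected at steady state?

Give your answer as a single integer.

Answer: 41

Derivation:
Step 0 (initial): 2 infected
Step 1: +4 new -> 6 infected
Step 2: +5 new -> 11 infected
Step 3: +4 new -> 15 infected
Step 4: +3 new -> 18 infected
Step 5: +4 new -> 22 infected
Step 6: +4 new -> 26 infected
Step 7: +5 new -> 31 infected
Step 8: +4 new -> 35 infected
Step 9: +4 new -> 39 infected
Step 10: +2 new -> 41 infected
Step 11: +0 new -> 41 infected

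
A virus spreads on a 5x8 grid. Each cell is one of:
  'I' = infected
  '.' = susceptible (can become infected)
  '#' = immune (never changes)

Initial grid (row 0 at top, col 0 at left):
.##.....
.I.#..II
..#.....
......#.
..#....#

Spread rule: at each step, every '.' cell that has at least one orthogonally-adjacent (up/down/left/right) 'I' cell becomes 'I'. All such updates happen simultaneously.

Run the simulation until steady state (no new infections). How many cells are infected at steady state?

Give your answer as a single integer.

Step 0 (initial): 3 infected
Step 1: +8 new -> 11 infected
Step 2: +7 new -> 18 infected
Step 3: +6 new -> 24 infected
Step 4: +6 new -> 30 infected
Step 5: +3 new -> 33 infected
Step 6: +0 new -> 33 infected

Answer: 33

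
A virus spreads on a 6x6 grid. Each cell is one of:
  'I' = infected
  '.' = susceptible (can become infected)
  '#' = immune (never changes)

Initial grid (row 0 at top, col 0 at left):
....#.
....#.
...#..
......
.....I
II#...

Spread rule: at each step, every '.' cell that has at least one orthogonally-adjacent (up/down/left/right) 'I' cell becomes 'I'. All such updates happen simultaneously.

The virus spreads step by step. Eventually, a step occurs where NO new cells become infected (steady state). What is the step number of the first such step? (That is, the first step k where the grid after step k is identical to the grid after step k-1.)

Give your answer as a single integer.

Answer: 8

Derivation:
Step 0 (initial): 3 infected
Step 1: +5 new -> 8 infected
Step 2: +7 new -> 15 infected
Step 3: +7 new -> 22 infected
Step 4: +4 new -> 26 infected
Step 5: +3 new -> 29 infected
Step 6: +2 new -> 31 infected
Step 7: +1 new -> 32 infected
Step 8: +0 new -> 32 infected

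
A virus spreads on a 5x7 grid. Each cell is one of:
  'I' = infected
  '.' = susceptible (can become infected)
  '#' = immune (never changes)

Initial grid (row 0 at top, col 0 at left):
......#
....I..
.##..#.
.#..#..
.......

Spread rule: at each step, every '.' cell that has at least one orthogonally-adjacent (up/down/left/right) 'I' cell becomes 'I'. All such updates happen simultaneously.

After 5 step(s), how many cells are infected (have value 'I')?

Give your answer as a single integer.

Answer: 25

Derivation:
Step 0 (initial): 1 infected
Step 1: +4 new -> 5 infected
Step 2: +5 new -> 10 infected
Step 3: +4 new -> 14 infected
Step 4: +5 new -> 19 infected
Step 5: +6 new -> 25 infected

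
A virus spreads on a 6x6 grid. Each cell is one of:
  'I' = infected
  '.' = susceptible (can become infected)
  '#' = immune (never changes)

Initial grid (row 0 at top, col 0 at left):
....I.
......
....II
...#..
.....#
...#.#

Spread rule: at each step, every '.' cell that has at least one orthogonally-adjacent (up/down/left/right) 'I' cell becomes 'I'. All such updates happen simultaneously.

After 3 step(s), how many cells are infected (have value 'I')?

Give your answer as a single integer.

Step 0 (initial): 3 infected
Step 1: +7 new -> 10 infected
Step 2: +4 new -> 14 infected
Step 3: +6 new -> 20 infected

Answer: 20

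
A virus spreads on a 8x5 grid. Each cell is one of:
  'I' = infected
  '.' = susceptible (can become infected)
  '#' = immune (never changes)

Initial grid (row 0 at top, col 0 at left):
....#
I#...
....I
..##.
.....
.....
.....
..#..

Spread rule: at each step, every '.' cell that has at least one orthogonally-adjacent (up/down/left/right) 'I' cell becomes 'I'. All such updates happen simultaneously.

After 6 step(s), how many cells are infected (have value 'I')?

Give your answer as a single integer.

Step 0 (initial): 2 infected
Step 1: +5 new -> 7 infected
Step 2: +6 new -> 13 infected
Step 3: +7 new -> 20 infected
Step 4: +5 new -> 25 infected
Step 5: +5 new -> 30 infected
Step 6: +4 new -> 34 infected

Answer: 34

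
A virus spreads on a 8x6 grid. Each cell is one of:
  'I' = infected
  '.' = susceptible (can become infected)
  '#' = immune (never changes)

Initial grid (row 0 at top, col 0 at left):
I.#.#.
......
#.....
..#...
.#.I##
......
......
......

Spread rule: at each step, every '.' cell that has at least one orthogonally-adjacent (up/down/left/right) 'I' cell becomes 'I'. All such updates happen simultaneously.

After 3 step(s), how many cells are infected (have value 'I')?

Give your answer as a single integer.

Step 0 (initial): 2 infected
Step 1: +5 new -> 7 infected
Step 2: +6 new -> 13 infected
Step 3: +11 new -> 24 infected

Answer: 24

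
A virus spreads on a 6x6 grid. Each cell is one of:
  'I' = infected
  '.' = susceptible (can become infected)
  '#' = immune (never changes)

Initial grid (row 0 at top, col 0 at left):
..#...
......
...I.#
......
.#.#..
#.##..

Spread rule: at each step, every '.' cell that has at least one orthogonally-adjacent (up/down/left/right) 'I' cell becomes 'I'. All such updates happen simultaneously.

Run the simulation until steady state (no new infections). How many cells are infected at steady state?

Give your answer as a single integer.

Answer: 28

Derivation:
Step 0 (initial): 1 infected
Step 1: +4 new -> 5 infected
Step 2: +6 new -> 11 infected
Step 3: +8 new -> 19 infected
Step 4: +6 new -> 25 infected
Step 5: +3 new -> 28 infected
Step 6: +0 new -> 28 infected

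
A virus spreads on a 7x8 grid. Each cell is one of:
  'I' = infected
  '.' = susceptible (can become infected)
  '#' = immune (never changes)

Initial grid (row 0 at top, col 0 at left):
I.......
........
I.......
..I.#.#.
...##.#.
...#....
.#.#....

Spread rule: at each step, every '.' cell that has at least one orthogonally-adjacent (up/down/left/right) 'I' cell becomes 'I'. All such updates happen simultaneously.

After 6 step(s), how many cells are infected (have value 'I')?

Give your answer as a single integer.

Answer: 36

Derivation:
Step 0 (initial): 3 infected
Step 1: +8 new -> 11 infected
Step 2: +7 new -> 18 infected
Step 3: +6 new -> 24 infected
Step 4: +4 new -> 28 infected
Step 5: +4 new -> 32 infected
Step 6: +4 new -> 36 infected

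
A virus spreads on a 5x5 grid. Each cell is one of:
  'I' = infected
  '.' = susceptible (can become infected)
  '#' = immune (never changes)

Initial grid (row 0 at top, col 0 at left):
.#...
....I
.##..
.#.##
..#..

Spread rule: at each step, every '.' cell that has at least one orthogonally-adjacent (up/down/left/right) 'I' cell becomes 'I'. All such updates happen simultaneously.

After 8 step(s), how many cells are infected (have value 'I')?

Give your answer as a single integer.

Answer: 15

Derivation:
Step 0 (initial): 1 infected
Step 1: +3 new -> 4 infected
Step 2: +3 new -> 7 infected
Step 3: +2 new -> 9 infected
Step 4: +1 new -> 10 infected
Step 5: +2 new -> 12 infected
Step 6: +1 new -> 13 infected
Step 7: +1 new -> 14 infected
Step 8: +1 new -> 15 infected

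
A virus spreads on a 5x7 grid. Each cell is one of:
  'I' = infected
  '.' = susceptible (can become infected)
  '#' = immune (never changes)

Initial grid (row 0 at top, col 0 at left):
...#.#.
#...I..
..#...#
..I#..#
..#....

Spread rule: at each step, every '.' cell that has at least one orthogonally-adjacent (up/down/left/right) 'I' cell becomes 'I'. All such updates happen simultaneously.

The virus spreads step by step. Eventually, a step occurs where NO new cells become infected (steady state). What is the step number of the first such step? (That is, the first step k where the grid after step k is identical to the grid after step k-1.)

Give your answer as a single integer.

Step 0 (initial): 2 infected
Step 1: +5 new -> 7 infected
Step 2: +8 new -> 15 infected
Step 3: +7 new -> 22 infected
Step 4: +3 new -> 25 infected
Step 5: +2 new -> 27 infected
Step 6: +0 new -> 27 infected

Answer: 6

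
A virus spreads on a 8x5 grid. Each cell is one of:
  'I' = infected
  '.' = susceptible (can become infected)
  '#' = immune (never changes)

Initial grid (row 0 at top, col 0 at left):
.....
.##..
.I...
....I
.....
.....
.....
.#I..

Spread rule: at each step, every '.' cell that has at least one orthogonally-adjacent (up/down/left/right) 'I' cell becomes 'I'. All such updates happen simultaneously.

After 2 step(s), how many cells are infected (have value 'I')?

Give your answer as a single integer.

Step 0 (initial): 3 infected
Step 1: +8 new -> 11 infected
Step 2: +12 new -> 23 infected

Answer: 23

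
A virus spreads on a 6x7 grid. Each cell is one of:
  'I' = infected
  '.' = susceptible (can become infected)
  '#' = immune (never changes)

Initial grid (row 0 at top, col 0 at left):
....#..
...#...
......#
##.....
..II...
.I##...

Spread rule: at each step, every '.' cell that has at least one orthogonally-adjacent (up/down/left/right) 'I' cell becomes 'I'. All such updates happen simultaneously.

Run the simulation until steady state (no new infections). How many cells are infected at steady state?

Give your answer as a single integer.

Step 0 (initial): 3 infected
Step 1: +5 new -> 8 infected
Step 2: +6 new -> 14 infected
Step 3: +6 new -> 20 infected
Step 4: +7 new -> 27 infected
Step 5: +4 new -> 31 infected
Step 6: +3 new -> 34 infected
Step 7: +1 new -> 35 infected
Step 8: +0 new -> 35 infected

Answer: 35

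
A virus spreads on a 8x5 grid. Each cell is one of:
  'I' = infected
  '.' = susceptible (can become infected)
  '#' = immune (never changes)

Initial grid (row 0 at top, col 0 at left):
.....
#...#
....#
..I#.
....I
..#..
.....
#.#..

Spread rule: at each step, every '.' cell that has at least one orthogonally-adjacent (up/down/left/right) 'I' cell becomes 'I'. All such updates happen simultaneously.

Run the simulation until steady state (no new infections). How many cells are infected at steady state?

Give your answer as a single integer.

Answer: 33

Derivation:
Step 0 (initial): 2 infected
Step 1: +6 new -> 8 infected
Step 2: +7 new -> 15 infected
Step 3: +8 new -> 23 infected
Step 4: +6 new -> 29 infected
Step 5: +4 new -> 33 infected
Step 6: +0 new -> 33 infected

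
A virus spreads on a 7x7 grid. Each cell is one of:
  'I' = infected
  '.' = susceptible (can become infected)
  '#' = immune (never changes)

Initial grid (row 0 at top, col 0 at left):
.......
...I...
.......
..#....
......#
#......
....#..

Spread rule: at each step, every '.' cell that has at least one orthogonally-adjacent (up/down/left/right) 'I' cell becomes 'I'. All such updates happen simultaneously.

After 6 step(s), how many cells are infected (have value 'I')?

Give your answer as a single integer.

Answer: 40

Derivation:
Step 0 (initial): 1 infected
Step 1: +4 new -> 5 infected
Step 2: +7 new -> 12 infected
Step 3: +8 new -> 20 infected
Step 4: +9 new -> 29 infected
Step 5: +7 new -> 36 infected
Step 6: +4 new -> 40 infected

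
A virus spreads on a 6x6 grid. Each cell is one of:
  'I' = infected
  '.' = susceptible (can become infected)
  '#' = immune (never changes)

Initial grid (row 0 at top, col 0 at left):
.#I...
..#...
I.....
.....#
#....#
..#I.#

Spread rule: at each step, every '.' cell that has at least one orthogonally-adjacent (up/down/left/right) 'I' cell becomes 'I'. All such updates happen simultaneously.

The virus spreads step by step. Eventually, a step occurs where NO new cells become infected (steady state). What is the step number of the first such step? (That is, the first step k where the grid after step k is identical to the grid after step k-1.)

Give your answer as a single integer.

Answer: 6

Derivation:
Step 0 (initial): 3 infected
Step 1: +6 new -> 9 infected
Step 2: +9 new -> 18 infected
Step 3: +6 new -> 24 infected
Step 4: +3 new -> 27 infected
Step 5: +2 new -> 29 infected
Step 6: +0 new -> 29 infected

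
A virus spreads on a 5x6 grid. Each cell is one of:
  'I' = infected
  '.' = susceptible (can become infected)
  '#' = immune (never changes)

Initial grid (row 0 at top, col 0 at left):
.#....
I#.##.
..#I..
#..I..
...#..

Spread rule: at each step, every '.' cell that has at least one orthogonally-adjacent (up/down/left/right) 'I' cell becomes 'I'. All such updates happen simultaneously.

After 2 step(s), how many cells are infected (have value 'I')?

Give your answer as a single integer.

Answer: 14

Derivation:
Step 0 (initial): 3 infected
Step 1: +5 new -> 8 infected
Step 2: +6 new -> 14 infected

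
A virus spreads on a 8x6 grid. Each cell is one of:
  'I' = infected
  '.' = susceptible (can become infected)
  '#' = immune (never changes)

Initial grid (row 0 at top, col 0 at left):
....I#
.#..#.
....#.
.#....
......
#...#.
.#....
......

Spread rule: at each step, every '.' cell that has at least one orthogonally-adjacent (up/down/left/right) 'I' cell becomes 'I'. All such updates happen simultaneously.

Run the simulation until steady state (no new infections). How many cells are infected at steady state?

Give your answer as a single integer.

Step 0 (initial): 1 infected
Step 1: +1 new -> 2 infected
Step 2: +2 new -> 4 infected
Step 3: +3 new -> 7 infected
Step 4: +3 new -> 10 infected
Step 5: +5 new -> 15 infected
Step 6: +5 new -> 20 infected
Step 7: +6 new -> 26 infected
Step 8: +7 new -> 33 infected
Step 9: +3 new -> 36 infected
Step 10: +2 new -> 38 infected
Step 11: +1 new -> 39 infected
Step 12: +1 new -> 40 infected
Step 13: +0 new -> 40 infected

Answer: 40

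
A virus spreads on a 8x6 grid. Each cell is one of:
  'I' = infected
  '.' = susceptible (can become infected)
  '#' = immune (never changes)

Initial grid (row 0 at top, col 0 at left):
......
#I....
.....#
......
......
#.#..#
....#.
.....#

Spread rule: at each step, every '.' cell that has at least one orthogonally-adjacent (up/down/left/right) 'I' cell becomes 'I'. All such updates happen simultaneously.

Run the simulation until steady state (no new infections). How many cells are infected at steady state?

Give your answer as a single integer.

Step 0 (initial): 1 infected
Step 1: +3 new -> 4 infected
Step 2: +6 new -> 10 infected
Step 3: +6 new -> 16 infected
Step 4: +7 new -> 23 infected
Step 5: +4 new -> 27 infected
Step 6: +6 new -> 33 infected
Step 7: +5 new -> 38 infected
Step 8: +1 new -> 39 infected
Step 9: +1 new -> 40 infected
Step 10: +0 new -> 40 infected

Answer: 40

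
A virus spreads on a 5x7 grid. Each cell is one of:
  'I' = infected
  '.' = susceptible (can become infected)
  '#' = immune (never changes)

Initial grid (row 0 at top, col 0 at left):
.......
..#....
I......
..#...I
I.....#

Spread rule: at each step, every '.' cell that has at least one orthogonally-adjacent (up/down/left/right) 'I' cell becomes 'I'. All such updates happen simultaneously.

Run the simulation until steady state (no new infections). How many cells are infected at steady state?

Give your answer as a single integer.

Step 0 (initial): 3 infected
Step 1: +6 new -> 9 infected
Step 2: +9 new -> 18 infected
Step 3: +8 new -> 26 infected
Step 4: +4 new -> 30 infected
Step 5: +2 new -> 32 infected
Step 6: +0 new -> 32 infected

Answer: 32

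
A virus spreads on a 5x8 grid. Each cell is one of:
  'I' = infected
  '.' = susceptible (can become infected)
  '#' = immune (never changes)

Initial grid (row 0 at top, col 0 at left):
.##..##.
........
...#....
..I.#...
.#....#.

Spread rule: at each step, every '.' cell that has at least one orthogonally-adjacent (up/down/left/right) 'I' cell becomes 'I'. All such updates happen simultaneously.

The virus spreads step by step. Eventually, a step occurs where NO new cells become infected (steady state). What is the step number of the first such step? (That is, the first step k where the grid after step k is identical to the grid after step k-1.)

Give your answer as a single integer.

Answer: 9

Derivation:
Step 0 (initial): 1 infected
Step 1: +4 new -> 5 infected
Step 2: +4 new -> 9 infected
Step 3: +5 new -> 14 infected
Step 4: +4 new -> 18 infected
Step 5: +5 new -> 23 infected
Step 6: +3 new -> 26 infected
Step 7: +3 new -> 29 infected
Step 8: +3 new -> 32 infected
Step 9: +0 new -> 32 infected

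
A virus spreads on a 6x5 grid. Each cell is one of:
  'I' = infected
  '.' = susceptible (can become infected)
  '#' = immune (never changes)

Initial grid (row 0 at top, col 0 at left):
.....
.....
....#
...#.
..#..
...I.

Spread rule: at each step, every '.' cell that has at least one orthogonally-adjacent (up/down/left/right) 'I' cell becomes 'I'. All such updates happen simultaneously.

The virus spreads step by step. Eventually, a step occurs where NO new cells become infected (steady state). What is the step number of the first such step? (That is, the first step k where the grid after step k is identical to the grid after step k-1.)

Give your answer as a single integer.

Answer: 11

Derivation:
Step 0 (initial): 1 infected
Step 1: +3 new -> 4 infected
Step 2: +2 new -> 6 infected
Step 3: +3 new -> 9 infected
Step 4: +2 new -> 11 infected
Step 5: +3 new -> 14 infected
Step 6: +3 new -> 17 infected
Step 7: +4 new -> 21 infected
Step 8: +3 new -> 24 infected
Step 9: +2 new -> 26 infected
Step 10: +1 new -> 27 infected
Step 11: +0 new -> 27 infected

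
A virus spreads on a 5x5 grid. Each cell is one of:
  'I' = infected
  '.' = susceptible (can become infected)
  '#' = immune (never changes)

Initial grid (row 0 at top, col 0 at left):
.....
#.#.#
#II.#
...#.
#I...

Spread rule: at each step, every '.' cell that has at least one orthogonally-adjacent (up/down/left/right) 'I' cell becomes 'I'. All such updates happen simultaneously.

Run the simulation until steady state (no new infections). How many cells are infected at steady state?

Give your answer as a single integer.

Answer: 18

Derivation:
Step 0 (initial): 3 infected
Step 1: +5 new -> 8 infected
Step 2: +4 new -> 12 infected
Step 3: +4 new -> 16 infected
Step 4: +2 new -> 18 infected
Step 5: +0 new -> 18 infected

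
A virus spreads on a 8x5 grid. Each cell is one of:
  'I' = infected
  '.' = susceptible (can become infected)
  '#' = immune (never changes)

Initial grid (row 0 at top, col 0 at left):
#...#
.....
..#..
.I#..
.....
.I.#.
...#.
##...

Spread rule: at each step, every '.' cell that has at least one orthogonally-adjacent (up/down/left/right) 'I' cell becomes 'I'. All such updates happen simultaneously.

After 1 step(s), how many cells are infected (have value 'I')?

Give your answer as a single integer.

Step 0 (initial): 2 infected
Step 1: +6 new -> 8 infected

Answer: 8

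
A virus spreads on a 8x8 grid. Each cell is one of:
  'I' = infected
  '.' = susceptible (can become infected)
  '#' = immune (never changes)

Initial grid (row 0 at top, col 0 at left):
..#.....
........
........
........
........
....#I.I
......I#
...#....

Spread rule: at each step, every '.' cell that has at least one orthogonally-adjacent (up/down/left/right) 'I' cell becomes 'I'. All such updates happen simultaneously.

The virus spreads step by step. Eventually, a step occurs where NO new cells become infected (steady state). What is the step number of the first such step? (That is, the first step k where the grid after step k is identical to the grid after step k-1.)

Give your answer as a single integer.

Answer: 11

Derivation:
Step 0 (initial): 3 infected
Step 1: +5 new -> 8 infected
Step 2: +7 new -> 15 infected
Step 3: +7 new -> 22 infected
Step 4: +8 new -> 30 infected
Step 5: +10 new -> 40 infected
Step 6: +9 new -> 49 infected
Step 7: +6 new -> 55 infected
Step 8: +2 new -> 57 infected
Step 9: +2 new -> 59 infected
Step 10: +1 new -> 60 infected
Step 11: +0 new -> 60 infected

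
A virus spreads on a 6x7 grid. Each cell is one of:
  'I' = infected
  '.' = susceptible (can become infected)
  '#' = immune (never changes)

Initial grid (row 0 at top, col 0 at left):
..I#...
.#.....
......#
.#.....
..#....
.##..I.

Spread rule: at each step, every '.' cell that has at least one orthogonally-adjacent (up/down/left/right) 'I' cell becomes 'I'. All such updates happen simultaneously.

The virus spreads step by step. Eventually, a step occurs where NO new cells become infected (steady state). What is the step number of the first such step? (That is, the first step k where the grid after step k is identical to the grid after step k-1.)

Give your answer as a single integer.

Step 0 (initial): 2 infected
Step 1: +5 new -> 7 infected
Step 2: +7 new -> 14 infected
Step 3: +9 new -> 23 infected
Step 4: +5 new -> 28 infected
Step 5: +3 new -> 31 infected
Step 6: +2 new -> 33 infected
Step 7: +2 new -> 35 infected
Step 8: +0 new -> 35 infected

Answer: 8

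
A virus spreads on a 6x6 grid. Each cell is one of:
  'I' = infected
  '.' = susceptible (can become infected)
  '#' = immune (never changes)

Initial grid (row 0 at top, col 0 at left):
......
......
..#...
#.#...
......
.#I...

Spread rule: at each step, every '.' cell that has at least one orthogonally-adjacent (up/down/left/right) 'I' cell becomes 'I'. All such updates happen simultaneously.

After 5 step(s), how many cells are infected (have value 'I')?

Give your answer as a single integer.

Step 0 (initial): 1 infected
Step 1: +2 new -> 3 infected
Step 2: +3 new -> 6 infected
Step 3: +5 new -> 11 infected
Step 4: +5 new -> 16 infected
Step 5: +5 new -> 21 infected

Answer: 21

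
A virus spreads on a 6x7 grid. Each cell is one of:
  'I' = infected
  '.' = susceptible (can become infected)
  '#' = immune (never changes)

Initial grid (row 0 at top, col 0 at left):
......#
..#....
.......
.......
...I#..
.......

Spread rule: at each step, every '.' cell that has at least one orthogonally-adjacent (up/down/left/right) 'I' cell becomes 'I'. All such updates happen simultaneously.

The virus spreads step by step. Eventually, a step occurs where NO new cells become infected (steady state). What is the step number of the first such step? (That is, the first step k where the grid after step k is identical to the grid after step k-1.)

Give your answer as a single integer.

Step 0 (initial): 1 infected
Step 1: +3 new -> 4 infected
Step 2: +6 new -> 10 infected
Step 3: +8 new -> 18 infected
Step 4: +9 new -> 27 infected
Step 5: +7 new -> 34 infected
Step 6: +4 new -> 38 infected
Step 7: +1 new -> 39 infected
Step 8: +0 new -> 39 infected

Answer: 8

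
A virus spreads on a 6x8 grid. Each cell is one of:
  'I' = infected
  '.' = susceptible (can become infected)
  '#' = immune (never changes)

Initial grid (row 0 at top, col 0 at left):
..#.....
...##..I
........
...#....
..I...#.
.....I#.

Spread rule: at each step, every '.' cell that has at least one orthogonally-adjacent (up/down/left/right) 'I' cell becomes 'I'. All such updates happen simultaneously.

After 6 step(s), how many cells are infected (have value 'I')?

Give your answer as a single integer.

Answer: 42

Derivation:
Step 0 (initial): 3 infected
Step 1: +9 new -> 12 infected
Step 2: +11 new -> 23 infected
Step 3: +10 new -> 33 infected
Step 4: +5 new -> 38 infected
Step 5: +3 new -> 41 infected
Step 6: +1 new -> 42 infected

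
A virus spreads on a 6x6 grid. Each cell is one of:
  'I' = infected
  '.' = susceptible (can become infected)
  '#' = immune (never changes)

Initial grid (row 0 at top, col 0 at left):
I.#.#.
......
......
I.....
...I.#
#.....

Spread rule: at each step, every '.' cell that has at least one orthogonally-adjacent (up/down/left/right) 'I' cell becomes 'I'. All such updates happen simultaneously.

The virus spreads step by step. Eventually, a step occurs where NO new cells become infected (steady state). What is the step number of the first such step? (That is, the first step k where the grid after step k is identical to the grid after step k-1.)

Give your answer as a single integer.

Answer: 7

Derivation:
Step 0 (initial): 3 infected
Step 1: +9 new -> 12 infected
Step 2: +8 new -> 20 infected
Step 3: +7 new -> 27 infected
Step 4: +3 new -> 30 infected
Step 5: +1 new -> 31 infected
Step 6: +1 new -> 32 infected
Step 7: +0 new -> 32 infected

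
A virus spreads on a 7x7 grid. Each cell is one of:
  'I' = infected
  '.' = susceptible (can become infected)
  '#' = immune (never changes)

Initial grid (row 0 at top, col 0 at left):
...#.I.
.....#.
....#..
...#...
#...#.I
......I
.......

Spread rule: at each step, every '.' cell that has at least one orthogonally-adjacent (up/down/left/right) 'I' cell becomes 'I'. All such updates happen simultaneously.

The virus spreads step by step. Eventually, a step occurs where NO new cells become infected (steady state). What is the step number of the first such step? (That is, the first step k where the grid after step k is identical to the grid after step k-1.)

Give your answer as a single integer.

Answer: 9

Derivation:
Step 0 (initial): 3 infected
Step 1: +6 new -> 9 infected
Step 2: +6 new -> 15 infected
Step 3: +5 new -> 20 infected
Step 4: +5 new -> 25 infected
Step 5: +6 new -> 31 infected
Step 6: +7 new -> 38 infected
Step 7: +4 new -> 42 infected
Step 8: +1 new -> 43 infected
Step 9: +0 new -> 43 infected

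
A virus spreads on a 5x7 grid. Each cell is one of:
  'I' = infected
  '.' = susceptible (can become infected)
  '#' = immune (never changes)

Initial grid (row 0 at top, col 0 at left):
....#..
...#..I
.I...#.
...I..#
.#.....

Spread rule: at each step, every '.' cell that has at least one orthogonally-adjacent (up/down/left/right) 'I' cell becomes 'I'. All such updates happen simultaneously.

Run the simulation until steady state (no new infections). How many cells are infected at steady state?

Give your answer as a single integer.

Answer: 30

Derivation:
Step 0 (initial): 3 infected
Step 1: +11 new -> 14 infected
Step 2: +10 new -> 24 infected
Step 3: +4 new -> 28 infected
Step 4: +2 new -> 30 infected
Step 5: +0 new -> 30 infected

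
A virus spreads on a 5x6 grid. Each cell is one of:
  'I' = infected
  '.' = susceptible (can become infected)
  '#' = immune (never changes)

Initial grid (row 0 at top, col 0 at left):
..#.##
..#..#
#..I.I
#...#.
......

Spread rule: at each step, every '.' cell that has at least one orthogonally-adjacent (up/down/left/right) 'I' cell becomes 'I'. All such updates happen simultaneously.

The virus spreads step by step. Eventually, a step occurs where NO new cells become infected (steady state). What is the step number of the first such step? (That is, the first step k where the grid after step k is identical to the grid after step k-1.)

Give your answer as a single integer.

Step 0 (initial): 2 infected
Step 1: +5 new -> 7 infected
Step 2: +6 new -> 13 infected
Step 3: +4 new -> 17 infected
Step 4: +3 new -> 20 infected
Step 5: +2 new -> 22 infected
Step 6: +0 new -> 22 infected

Answer: 6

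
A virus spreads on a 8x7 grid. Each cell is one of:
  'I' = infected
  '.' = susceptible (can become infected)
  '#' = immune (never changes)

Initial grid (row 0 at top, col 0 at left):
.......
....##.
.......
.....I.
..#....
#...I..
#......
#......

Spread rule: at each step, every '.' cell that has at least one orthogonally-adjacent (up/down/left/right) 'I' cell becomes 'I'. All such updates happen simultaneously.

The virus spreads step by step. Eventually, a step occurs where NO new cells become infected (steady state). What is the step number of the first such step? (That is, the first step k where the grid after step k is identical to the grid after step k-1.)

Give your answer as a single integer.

Answer: 9

Derivation:
Step 0 (initial): 2 infected
Step 1: +8 new -> 10 infected
Step 2: +10 new -> 20 infected
Step 3: +8 new -> 28 infected
Step 4: +8 new -> 36 infected
Step 5: +7 new -> 43 infected
Step 6: +4 new -> 47 infected
Step 7: +2 new -> 49 infected
Step 8: +1 new -> 50 infected
Step 9: +0 new -> 50 infected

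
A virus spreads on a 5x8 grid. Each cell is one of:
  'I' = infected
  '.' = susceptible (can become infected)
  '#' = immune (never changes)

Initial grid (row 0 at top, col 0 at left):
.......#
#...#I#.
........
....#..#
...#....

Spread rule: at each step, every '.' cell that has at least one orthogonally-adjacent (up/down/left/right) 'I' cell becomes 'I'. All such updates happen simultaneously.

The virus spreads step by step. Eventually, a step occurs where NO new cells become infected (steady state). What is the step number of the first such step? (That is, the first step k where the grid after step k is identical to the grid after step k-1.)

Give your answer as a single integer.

Answer: 9

Derivation:
Step 0 (initial): 1 infected
Step 1: +2 new -> 3 infected
Step 2: +5 new -> 8 infected
Step 3: +5 new -> 13 infected
Step 4: +7 new -> 20 infected
Step 5: +5 new -> 25 infected
Step 6: +5 new -> 30 infected
Step 7: +2 new -> 32 infected
Step 8: +1 new -> 33 infected
Step 9: +0 new -> 33 infected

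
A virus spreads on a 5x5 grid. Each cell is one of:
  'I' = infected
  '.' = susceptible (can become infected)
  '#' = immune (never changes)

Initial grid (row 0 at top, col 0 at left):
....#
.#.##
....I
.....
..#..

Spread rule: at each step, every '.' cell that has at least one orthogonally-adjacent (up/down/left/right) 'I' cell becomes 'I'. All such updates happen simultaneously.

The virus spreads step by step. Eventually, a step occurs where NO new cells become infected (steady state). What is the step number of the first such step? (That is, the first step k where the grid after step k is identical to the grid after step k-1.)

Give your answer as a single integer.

Step 0 (initial): 1 infected
Step 1: +2 new -> 3 infected
Step 2: +3 new -> 6 infected
Step 3: +4 new -> 10 infected
Step 4: +3 new -> 13 infected
Step 5: +5 new -> 18 infected
Step 6: +2 new -> 20 infected
Step 7: +0 new -> 20 infected

Answer: 7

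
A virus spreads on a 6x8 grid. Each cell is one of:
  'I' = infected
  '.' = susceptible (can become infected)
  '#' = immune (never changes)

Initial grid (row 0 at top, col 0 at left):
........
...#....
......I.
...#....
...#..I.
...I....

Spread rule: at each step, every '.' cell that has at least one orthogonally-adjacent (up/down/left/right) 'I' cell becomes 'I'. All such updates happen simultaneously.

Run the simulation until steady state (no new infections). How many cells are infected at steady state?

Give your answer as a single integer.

Answer: 45

Derivation:
Step 0 (initial): 3 infected
Step 1: +9 new -> 12 infected
Step 2: +11 new -> 23 infected
Step 3: +8 new -> 31 infected
Step 4: +4 new -> 35 infected
Step 5: +4 new -> 39 infected
Step 6: +3 new -> 42 infected
Step 7: +2 new -> 44 infected
Step 8: +1 new -> 45 infected
Step 9: +0 new -> 45 infected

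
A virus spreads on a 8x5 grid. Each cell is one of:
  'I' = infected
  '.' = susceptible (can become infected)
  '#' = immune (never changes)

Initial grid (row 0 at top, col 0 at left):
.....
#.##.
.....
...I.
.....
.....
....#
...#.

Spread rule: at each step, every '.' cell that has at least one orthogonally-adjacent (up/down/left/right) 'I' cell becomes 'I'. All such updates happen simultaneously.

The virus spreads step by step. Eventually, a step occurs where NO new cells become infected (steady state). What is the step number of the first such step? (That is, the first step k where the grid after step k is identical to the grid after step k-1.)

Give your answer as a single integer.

Answer: 8

Derivation:
Step 0 (initial): 1 infected
Step 1: +4 new -> 5 infected
Step 2: +6 new -> 11 infected
Step 3: +7 new -> 18 infected
Step 4: +6 new -> 24 infected
Step 5: +5 new -> 29 infected
Step 6: +4 new -> 33 infected
Step 7: +1 new -> 34 infected
Step 8: +0 new -> 34 infected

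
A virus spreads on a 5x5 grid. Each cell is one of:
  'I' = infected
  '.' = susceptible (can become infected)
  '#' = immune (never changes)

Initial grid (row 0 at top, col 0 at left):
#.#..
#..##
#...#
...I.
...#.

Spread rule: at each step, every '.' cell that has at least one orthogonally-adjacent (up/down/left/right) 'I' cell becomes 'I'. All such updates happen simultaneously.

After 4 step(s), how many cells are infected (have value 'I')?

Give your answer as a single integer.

Step 0 (initial): 1 infected
Step 1: +3 new -> 4 infected
Step 2: +4 new -> 8 infected
Step 3: +4 new -> 12 infected
Step 4: +2 new -> 14 infected

Answer: 14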